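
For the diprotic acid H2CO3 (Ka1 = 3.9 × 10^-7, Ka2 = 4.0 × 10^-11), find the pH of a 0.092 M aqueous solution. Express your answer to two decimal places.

Ka1 ≫ Ka2, so treat the first dissociation as the only significant source of H+.
Ka1 = x²/(0.092 − x) = 3.9 × 10^-7
x ≈ √(3.9 × 10^-7 × 0.092) = 1.89 × 10^-4 M
pH = −log(1.89 × 10^-4) = 3.72

pH = 3.72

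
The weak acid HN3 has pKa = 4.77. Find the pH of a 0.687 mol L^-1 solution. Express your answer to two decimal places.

HN3 ⇌ N3- + H+
Ka = 10^(−4.77) = 1.70 × 10^-5
Ka = [H+]²/(0.687 − [H+]) = 1.70 × 10^-5
Assume [H+] ≪ 0.687: [H+] ≈ √(1.70 × 10^-5 × 0.687) = 3.42 × 10^-3 M
([H+]/C₀ = 0.5% < 5%, so the approximation holds.)
pH = −log(3.42 × 10^-3) = 2.47

pH = 2.47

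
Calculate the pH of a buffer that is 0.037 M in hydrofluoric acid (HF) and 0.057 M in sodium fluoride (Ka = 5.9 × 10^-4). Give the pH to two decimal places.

pKa = −log(5.9 × 10^-4) = 3.229
Henderson–Hasselbalch: pH = pKa + log([F-]/[HF]) = 3.229 + log(0.057/0.037)
pH = 3.229 + (+0.188) = 3.42

pH = 3.42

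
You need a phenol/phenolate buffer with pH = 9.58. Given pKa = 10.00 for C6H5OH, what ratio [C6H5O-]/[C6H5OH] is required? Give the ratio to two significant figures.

pH = pKa + log(r) ⇒ log(r) = 9.58 − 10.00 = -0.42
r = [C6H5O-]/[C6H5OH] = 10^(-0.42) = 0.38

ratio = 0.38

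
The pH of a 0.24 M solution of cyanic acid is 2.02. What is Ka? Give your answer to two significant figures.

Ka = 4.0 × 10^-4

[H+] = 10^(-2.02) = 9.55 × 10^-3 M
At equilibrium [HA] = 0.24 − 9.55 × 10^-3 = 2.30 × 10^-1 M
Ka = [H+][A-]/[HA] = (9.55 × 10^-3)² / 2.30 × 10^-1 = 4.0 × 10^-4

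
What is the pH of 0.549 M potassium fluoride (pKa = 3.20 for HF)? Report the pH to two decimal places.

F- is the conjugate base of the weak acid HF.
Ka = 10^(−3.20) = 6.31 × 10^-4
Kb = Kw/Ka = 1.0×10^-14 / 6.31 × 10^-4 = 1.58 × 10^-11
Kb = x²/(0.549 − x) = 1.58 × 10^-11
Neglecting x in the denominator: x = √(1.58 × 10^-11 × 0.549) = 2.95 × 10^-6 M
(x/C₀ = 0.00054% < 5%, so the approximation holds.)
pOH = −log(2.95 × 10^-6) = 5.53; pH = 14.00 − 5.53 = 8.47

pH = 8.47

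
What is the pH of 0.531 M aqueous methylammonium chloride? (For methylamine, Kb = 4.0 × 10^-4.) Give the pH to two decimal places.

pH = 5.44

CH3NH3+ is the conjugate acid of the weak base CH3NH2.
Ka = Kw/Kb = 1.0×10^-14 / 4.0 × 10^-4 = 2.50 × 10^-11
Ka = x²/(0.531 − x) = 2.50 × 10^-11
Neglecting x in the denominator: x = √(2.50 × 10^-11 × 0.531) = 3.64 × 10^-6 M
(x/C₀ = 0.00069% < 5%, so the approximation holds.)
pH = −log[H+] = −log(3.64 × 10^-6) = 5.44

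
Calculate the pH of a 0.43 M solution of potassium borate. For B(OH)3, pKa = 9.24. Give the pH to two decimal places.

B(OH)4- is the conjugate base of the weak acid B(OH)3.
Ka = 10^(−9.24) = 5.75 × 10^-10
Kb = Kw/Ka = 1.0×10^-14 / 5.75 × 10^-10 = 1.74 × 10^-5
Let x = [OH-] at equilibrium. Kb = x²/(0.43 − x).
Assume x ≪ 0.43: x ≈ √(1.74 × 10^-5 × 0.43) = 2.74 × 10^-3 M
pOH = 2.56, so pH = 14.00 − pOH = 11.44

pH = 11.44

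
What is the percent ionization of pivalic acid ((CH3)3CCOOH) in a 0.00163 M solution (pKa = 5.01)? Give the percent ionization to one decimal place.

7.4%

(CH3)3CCOOH ⇌ (CH3)3CCOO- + H+; let x = [H+] at equilibrium.
Ka = 10^(−5.01) = 9.77 × 10^-6
Solve x² + 9.77e-06x − 1.59e-08 = 0 → x = 1.21 × 10^-4 M
% ionization = x/C₀ × 100% = 1.21 × 10^-4/0.00163 × 100% = 7.4%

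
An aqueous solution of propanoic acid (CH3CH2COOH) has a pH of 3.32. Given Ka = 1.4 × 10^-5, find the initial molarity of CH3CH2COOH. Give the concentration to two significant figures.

C₀ = 1.7 × 10^-2 M

[H+] = 10^(-3.32) = 4.79 × 10^-4 M = x
Ka = x²/(C₀ − x) ⇒ C₀ = x + x²/Ka
C₀ = 4.79 × 10^-4 + (4.79 × 10^-4)²/(1.4 × 10^-5) = 1.69 × 10^-2 M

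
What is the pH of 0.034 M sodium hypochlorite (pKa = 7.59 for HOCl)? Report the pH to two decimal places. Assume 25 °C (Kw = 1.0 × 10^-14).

pH = 10.06

OCl- is the conjugate base of the weak acid HOCl.
Ka = 10^(−7.59) = 2.57 × 10^-8
Kb = Kw/Ka = 1.0×10^-14 / 2.57 × 10^-8 = 3.89 × 10^-7
From the ICE table, Kb = x²/(0.034 − x) = 3.89 × 10^-7.
Since Kb ≪ C₀, x ≈ √(Kb·C₀) = 1.15 × 10^-4 M.
pOH = −log(1.15 × 10^-4) = 3.94; pH = 14.00 − 3.94 = 10.06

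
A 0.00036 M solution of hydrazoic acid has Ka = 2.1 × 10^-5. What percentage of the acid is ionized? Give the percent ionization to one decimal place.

HN3 ⇌ N3- + H+; let x = [H+] at equilibrium.
Solve x² + 2.1e-05x − 7.56e-09 = 0 → x = 7.71 × 10^-5 M
% ionization = x/C₀ × 100% = 7.71 × 10^-5/0.00036 × 100% = 21.4%

21.4%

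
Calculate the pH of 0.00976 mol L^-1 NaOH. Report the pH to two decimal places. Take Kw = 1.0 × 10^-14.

NaOH is a strong base; [OH-] = 0.00976 M.
pOH = -log(0.00976) = 2.01
pH = 14.00 - 2.01 = 11.99

pH = 11.99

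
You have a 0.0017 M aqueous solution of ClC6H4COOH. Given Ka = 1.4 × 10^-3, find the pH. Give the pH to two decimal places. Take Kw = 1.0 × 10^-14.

pH = 3.00

ClC6H4COOH ⇌ ClC6H4COO- + H+
Ka = x²/(0.0017 − x) = 1.4 × 10^-3
The 5% rule fails; solving x² + Ka·x − Ka·C₀ = 0 exactly:
x = [−0.0014 + √(0.0014² + 9.52e-06)]/2 = 9.94 × 10^-4 M
pH = −log(9.94 × 10^-4) = 3.00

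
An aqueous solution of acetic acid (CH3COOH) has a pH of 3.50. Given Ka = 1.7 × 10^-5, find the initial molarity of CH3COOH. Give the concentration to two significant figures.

[H+] = 10^(-3.50) = 3.16 × 10^-4 M = x
Ka = x²/(C₀ − x) ⇒ C₀ = x + x²/Ka
C₀ = 3.16 × 10^-4 + (3.16 × 10^-4)²/(1.7 × 10^-5) = 6.19 × 10^-3 M

C₀ = 6.2 × 10^-3 M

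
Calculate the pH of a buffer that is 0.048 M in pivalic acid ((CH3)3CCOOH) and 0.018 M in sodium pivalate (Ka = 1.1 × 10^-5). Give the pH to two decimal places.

pKa = −log(1.1 × 10^-5) = 4.959
Henderson–Hasselbalch: pH = pKa + log([(CH3)3CCOO-]/[(CH3)3CCOOH]) = 4.959 + log(0.018/0.048)
pH = 4.959 + (-0.426) = 4.53

pH = 4.53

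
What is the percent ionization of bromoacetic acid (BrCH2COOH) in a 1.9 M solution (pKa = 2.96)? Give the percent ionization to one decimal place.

BrCH2COOH ⇌ BrCH2COO- + H+; let x = [H+] at equilibrium.
Ka = 10^(−2.96) = 1.10 × 10^-3
x ≈ √(Ka·C₀) = √(1.10 × 10^-3 × 1.9) = 4.57 × 10^-2 M
Fraction ionized = 4.57 × 10^-2 / 1.9 = 0.0241 → 2.4%

2.4%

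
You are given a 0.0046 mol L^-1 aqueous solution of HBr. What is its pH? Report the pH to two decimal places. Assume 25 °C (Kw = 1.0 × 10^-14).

pH = 2.34

HBr is a strong acid and dissociates completely, so [H+] = 0.0046 M.
pH = -log(0.0046) = 2.34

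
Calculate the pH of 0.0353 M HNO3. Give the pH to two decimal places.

pH = 1.45

HNO3 is a strong acid and dissociates completely, so [H+] = 0.0353 M.
pH = -log(0.0353) = 1.45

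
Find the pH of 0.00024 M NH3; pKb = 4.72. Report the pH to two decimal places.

pH = 9.77

NH3 + H2O ⇌ NH4+ + OH-
Kb = 10^(−4.72) = 1.91 × 10^-5
Kb = [OH-]²/(0.00024 − [OH-]) = 1.91 × 10^-5
The 5% rule fails; solving [OH-]² + Kb·[OH-] − Kb·C₀ = 0 exactly:
[OH-] = (−Kb + √(Kb² + 4·Kb·C₀))/2 = 5.88 × 10^-5 M
pOH = −log(5.88 × 10^-5) = 4.23; pH = 14.00 − 4.23 = 9.77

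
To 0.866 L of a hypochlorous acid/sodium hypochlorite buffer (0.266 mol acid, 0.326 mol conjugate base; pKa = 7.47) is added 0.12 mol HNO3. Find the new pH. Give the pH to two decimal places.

Added H+ converts OCl- to HOCl: HOCl → 0.386 mol, OCl- → 0.206 mol.
pH = pKa + log([A⁻]/[HA]) = 7.47 + log(0.206/0.386) = 7.47 -0.273

pH = 7.20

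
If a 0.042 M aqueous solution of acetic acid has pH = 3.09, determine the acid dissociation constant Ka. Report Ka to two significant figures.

Ka = 1.6 × 10^-5

[H+] = 10^(-3.09) = 8.13 × 10^-4 M
At equilibrium [HA] = 0.042 − 8.13 × 10^-4 = 4.12 × 10^-2 M
Ka = [H+][A-]/[HA] = (8.13 × 10^-4)² / 4.12 × 10^-2 = 1.6 × 10^-5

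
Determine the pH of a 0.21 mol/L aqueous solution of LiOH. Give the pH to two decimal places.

LiOH is a strong base; [OH-] = 0.21 M.
pOH = -log(0.21) = 0.68
pH = 14.00 - 0.68 = 13.32

pH = 13.32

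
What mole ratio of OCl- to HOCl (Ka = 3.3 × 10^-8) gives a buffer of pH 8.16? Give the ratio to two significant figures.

pKa = -log(3.3 × 10^-8) = 7.481
pH = pKa + log(r) ⇒ log(r) = 8.16 − 7.481 = +0.679
r = [OCl-]/[HOCl] = 10^(+0.679) = 4.78

ratio = 4.8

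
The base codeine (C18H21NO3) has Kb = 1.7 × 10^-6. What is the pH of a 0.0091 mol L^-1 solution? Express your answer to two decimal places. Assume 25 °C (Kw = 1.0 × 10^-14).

C18H21NO3 + H2O ⇌ C18H22NO3+ + OH-
From the ICE table, Kb = [OH-]²/(0.0091 − [OH-]) = 1.7 × 10^-6.
Assume [OH-] ≪ 0.0091: [OH-] ≈ √(1.7 × 10^-6 × 0.0091) = 1.24 × 10^-4 M
pOH = 3.91, so pH = 14.00 − pOH = 10.09

pH = 10.09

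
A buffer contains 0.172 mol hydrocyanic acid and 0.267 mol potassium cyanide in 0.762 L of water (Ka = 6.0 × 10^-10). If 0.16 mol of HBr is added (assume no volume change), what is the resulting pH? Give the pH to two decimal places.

pH = 8.73

After neutralization: n(HCN) = 0.332 mol, n(CN-) = 0.107 mol.
pKa = −log(6.0 × 10^-10) = 9.222
pH = pKa + log(n_CN-/n_HCN) = 9.222 + log(0.107/0.332) = 9.222 + (-0.492)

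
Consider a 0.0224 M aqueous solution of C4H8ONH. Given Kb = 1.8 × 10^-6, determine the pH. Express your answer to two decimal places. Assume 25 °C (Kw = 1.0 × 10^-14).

C4H8ONH + H2O ⇌ C4H8ONH2+ + OH-
Kb = [OH-]²/(0.0224 − [OH-]) = 1.8 × 10^-6
Assume [OH-] ≪ 0.0224: [OH-] ≈ √(1.8 × 10^-6 × 0.0224) = 2.01 × 10^-4 M
([OH-]/C₀ = 0.9% < 5%, so the approximation holds.)
pOH = −log(2.01 × 10^-4) = 3.70; pH = 14.00 − 3.70 = 10.30

pH = 10.30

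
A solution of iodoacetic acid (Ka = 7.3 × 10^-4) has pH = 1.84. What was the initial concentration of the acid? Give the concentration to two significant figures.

C₀ = 3.0 × 10^-1 M

[H+] = 10^(-1.84) = 1.45 × 10^-2 M = x
Ka = x²/(C₀ − x) ⇒ C₀ = x + x²/Ka
C₀ = 1.45 × 10^-2 + (1.45 × 10^-2)²/(7.3 × 10^-4) = 3.03 × 10^-1 M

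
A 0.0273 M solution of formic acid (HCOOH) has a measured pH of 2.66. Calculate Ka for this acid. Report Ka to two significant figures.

Ka = 1.9 × 10^-4

[H+] = 10^(-2.66) = 2.19 × 10^-3 M
At equilibrium [HA] = 0.0273 − 2.19 × 10^-3 = 2.51 × 10^-2 M
Ka = [H+][A-]/[HA] = (2.19 × 10^-3)² / 2.51 × 10^-2 = 1.9 × 10^-4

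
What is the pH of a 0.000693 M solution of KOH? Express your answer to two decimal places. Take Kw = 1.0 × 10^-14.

pH = 10.84

KOH is a strong base; [OH-] = 0.000693 M.
pOH = -log(0.000693) = 3.16
pH = 14.00 - 3.16 = 10.84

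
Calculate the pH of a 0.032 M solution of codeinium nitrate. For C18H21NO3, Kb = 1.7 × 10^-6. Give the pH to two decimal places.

C18H22NO3+ is the conjugate acid of the weak base C18H21NO3.
Ka = Kw/Kb = 1.0×10^-14 / 1.7 × 10^-6 = 5.88 × 10^-9
From the ICE table, Ka = [H+]²/(0.032 − [H+]) = 5.88 × 10^-9.
Neglecting [H+] in the denominator: [H+] = √(5.88 × 10^-9 × 0.032) = 1.37 × 10^-5 M
Check: 0.043% ionized — well under 5%, approximation valid.
pH = −log(1.37 × 10^-5) = 4.86

pH = 4.86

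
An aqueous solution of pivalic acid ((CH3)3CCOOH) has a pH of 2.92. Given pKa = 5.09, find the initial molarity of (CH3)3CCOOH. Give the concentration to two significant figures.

[H+] = 10^(-2.92) = 1.20 × 10^-3 M = x
Ka = 10^(−5.09) = 8.13 × 10^-6
Ka = x²/(C₀ − x) ⇒ C₀ = x + x²/Ka
C₀ = 1.20 × 10^-3 + (1.20 × 10^-3)²/(8.13 × 10^-6) = 1.78 × 10^-1 M

C₀ = 1.8 × 10^-1 M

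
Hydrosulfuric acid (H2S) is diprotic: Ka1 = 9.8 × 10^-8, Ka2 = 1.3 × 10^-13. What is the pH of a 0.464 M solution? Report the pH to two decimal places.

pH = 3.67

Since Ka1 ≫ Ka2, the first ionization dominates [H+].
Ka1 = x²/(0.464 − x) = 9.8 × 10^-8
x ≈ √(9.8 × 10^-8 × 0.464) = 2.13 × 10^-4 M
pH = −log(2.13 × 10^-4) = 3.67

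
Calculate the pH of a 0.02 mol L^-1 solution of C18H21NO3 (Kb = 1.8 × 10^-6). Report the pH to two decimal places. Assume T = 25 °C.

pH = 10.28

C18H21NO3 + H2O ⇌ C18H22NO3+ + OH-
From the ICE table, Kb = x²/(0.02 − x) = 1.8 × 10^-6.
Since Kb ≪ C₀, x ≈ √(Kb·C₀) = 1.90 × 10^-4 M.
(x/C₀ = 0.95% < 5%, so the approximation holds.)
pOH = 3.72, so pH = 14.00 − pOH = 10.28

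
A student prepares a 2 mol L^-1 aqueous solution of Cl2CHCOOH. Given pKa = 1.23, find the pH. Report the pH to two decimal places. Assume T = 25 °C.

Cl2CHCOOH ⇌ Cl2CHCOO- + H+
Ka = 10^(−1.23) = 5.89 × 10^-2
Ka = [H+]²/(2 − [H+]) = 5.89 × 10^-2
Here C₀/Ka ≈ 34, so the small-[H+] approximation fails. Use the quadratic:
[H+] = (−Ka + √(Ka² + 4·Ka·C₀))/2 = 3.15 × 10^-1 M
pH = −log(3.15 × 10^-1) = 0.50

pH = 0.50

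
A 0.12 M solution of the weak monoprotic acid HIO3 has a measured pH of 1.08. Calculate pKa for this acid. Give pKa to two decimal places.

[H+] = 10^(-1.08) = 8.32 × 10^-2 M
At equilibrium [HA] = 0.12 − 8.32 × 10^-2 = 3.68 × 10^-2 M
Ka = [H+][A-]/[HA] = (8.32 × 10^-2)² / 3.68 × 10^-2 = 1.88 × 10^-1
pKa = -log(1.88 × 10^-1) = 0.73

pKa = 0.73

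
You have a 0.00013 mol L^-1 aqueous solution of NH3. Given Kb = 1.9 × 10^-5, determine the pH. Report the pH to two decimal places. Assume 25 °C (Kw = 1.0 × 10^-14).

NH3 + H2O ⇌ NH4+ + OH-
From the ICE table, Kb = x²/(0.00013 − x) = 1.9 × 10^-5.
x is not negligible relative to C₀; solve x² + 1.9e-05·x − 2.47e-09 = 0.
x = [−1.9e-05 + √(1.9e-05² + 9.88e-09)]/2 = 4.11 × 10^-5 M
pOH = −log(4.11 × 10^-5) = 4.39; pH = 14.00 − 4.39 = 9.61

pH = 9.61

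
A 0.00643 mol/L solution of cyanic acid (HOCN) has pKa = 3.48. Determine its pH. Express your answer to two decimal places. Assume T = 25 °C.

pH = 2.89

HOCN ⇌ OCN- + H+
Ka = 10^(−3.48) = 3.31 × 10^-4
Let x = [H+] at equilibrium. Ka = x²/(0.00643 − x).
Here C₀/Ka ≈ 19.4, so the small-x approximation fails. Use the quadratic:
x = [−0.000331 + √(0.000331² + 8.51e-06)]/2 = 1.30 × 10^-3 M
pH = −log(1.30 × 10^-3) = 2.89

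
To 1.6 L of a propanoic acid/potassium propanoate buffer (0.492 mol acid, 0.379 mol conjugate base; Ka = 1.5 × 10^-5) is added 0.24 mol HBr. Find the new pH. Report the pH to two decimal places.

After neutralization: n(CH3CH2COOH) = 0.732 mol, n(CH3CH2COO-) = 0.139 mol.
pKa = −log(1.5 × 10^-5) = 4.824
pH = pKa + log(n_CH3CH2COO-/n_CH3CH2COOH) = 4.824 + log(0.139/0.732) = 4.824 + (-0.721)

pH = 4.10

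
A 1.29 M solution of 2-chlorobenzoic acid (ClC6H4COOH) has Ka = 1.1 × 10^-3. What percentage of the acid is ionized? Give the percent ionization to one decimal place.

ClC6H4COOH ⇌ ClC6H4COO- + H+; let x = [H+] at equilibrium.
x ≈ √(Ka·C₀) = √(1.1 × 10^-3 × 1.29) = 3.77 × 10^-2 M
% ionization = x/C₀ × 100% = 3.77 × 10^-2/1.29 × 100% = 2.9%

2.9%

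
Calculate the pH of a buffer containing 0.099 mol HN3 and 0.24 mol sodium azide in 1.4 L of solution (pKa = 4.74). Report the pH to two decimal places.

pH = 5.12

pH = pKa + log([A⁻]/[HA]) = 4.74 + log(0.24/0.099)
pH = 4.74 + (+0.385) = 5.12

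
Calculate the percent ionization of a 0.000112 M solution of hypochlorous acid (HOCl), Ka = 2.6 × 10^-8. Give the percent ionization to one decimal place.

HOCl ⇌ OCl- + H+; let x = [H+] at equilibrium.
x ≈ √(Ka·C₀) = √(2.6 × 10^-8 × 0.000112) = 1.71 × 10^-6 M
Fraction ionized = 1.71 × 10^-6 / 0.000112 = 0.0153 → 1.5%

1.5%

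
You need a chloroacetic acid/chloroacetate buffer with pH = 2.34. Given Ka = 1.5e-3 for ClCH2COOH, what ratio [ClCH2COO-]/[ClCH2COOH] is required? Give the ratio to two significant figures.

pKa = -log(1.5 × 10^-3) = 2.824
pH = pKa + log(r) ⇒ log(r) = 2.34 − 2.824 = -0.484
r = [ClCH2COO-]/[ClCH2COOH] = 10^(-0.484) = 0.328

ratio = 0.33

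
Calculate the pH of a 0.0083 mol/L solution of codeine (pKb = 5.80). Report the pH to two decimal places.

C18H21NO3 + H2O ⇌ C18H22NO3+ + OH-
Kb = 10^(−5.80) = 1.58 × 10^-6
Kb = x²/(0.0083 − x) = 1.58 × 10^-6
Assume x ≪ 0.0083: x ≈ √(1.58 × 10^-6 × 0.0083) = 1.15 × 10^-4 M
(x/C₀ = 1.4% < 5%, so the approximation holds.)
pOH = 3.94, so pH = 14.00 − pOH = 10.06

pH = 10.06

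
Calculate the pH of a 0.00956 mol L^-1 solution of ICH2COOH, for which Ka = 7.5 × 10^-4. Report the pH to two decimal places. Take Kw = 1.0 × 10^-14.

ICH2COOH ⇌ ICH2COO- + H+
Ka = [H+]²/(0.00956 − [H+]) = 7.5 × 10^-4
The 5% rule fails; solving [H+]² + Ka·[H+] − Ka·C₀ = 0 exactly:
[H+] = [−0.00075 + √(0.00075² + 2.87e-05)]/2 = 2.33 × 10^-3 M
pH = −log[H+] = −log(2.33 × 10^-3) = 2.63

pH = 2.63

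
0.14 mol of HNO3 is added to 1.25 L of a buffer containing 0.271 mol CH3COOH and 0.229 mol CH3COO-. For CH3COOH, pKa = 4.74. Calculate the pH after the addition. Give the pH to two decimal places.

pH = 4.08

After neutralization: n(CH3COOH) = 0.411 mol, n(CH3COO-) = 0.089 mol.
Henderson–Hasselbalch with mole ratio 0.089/0.411: pH = 4.74 + (-0.664)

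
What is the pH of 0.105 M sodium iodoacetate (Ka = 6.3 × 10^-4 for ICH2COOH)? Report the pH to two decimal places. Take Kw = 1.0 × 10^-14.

ICH2COO- is the conjugate base of the weak acid ICH2COOH.
Kb = Kw/Ka = 1.0×10^-14 / 6.3 × 10^-4 = 1.59 × 10^-11
From the ICE table, Kb = x²/(0.105 − x) = 1.59 × 10^-11.
Since Kb ≪ C₀, x ≈ √(Kb·C₀) = 1.29 × 10^-6 M.
pOH = −log(1.29 × 10^-6) = 5.89; pH = 14.00 − 5.89 = 8.11

pH = 8.11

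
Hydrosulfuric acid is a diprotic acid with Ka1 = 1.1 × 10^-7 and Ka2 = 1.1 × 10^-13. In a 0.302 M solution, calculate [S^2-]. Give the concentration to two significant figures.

1.1 × 10^-13 M

First ionization gives [H+] ≈ [HS-] = 1.82 × 10^-4 M.
Second step: Ka2 = [H+][S^2-]/[HS-] ≈ [S^2-] (since [H+] ≈ [HS-]).
So [S^2-] ≈ Ka2.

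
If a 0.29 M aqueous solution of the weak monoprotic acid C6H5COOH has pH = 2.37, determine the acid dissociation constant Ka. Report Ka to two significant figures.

[H+] = 10^(-2.37) = 4.27 × 10^-3 M
At equilibrium [HA] = 0.29 − 4.27 × 10^-3 = 2.86 × 10^-1 M
Ka = [H+][A-]/[HA] = (4.27 × 10^-3)² / 2.86 × 10^-1 = 6.4 × 10^-5

Ka = 6.4 × 10^-5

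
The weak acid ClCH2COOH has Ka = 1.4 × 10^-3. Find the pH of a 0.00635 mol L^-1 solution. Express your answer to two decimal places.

ClCH2COOH ⇌ ClCH2COO- + H+
Ka = [H+]²/(0.00635 − [H+]) = 1.4 × 10^-3
[H+] is not negligible relative to C₀; solve [H+]² + 0.0014·[H+] − 8.89e-06 = 0.
[H+] = (−Ka + √(Ka² + 4·Ka·C₀))/2 = 2.36 × 10^-3 M
pH = −log(2.36 × 10^-3) = 2.63

pH = 2.63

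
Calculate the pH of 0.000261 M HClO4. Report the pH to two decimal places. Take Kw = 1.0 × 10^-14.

HClO4 is a strong acid and dissociates completely, so [H+] = 0.000261 M.
pH = -log(0.000261) = 3.58

pH = 3.58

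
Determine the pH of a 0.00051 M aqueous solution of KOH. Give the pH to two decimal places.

pH = 10.71

KOH is a strong base; [OH-] = 0.00051 M.
pOH = -log(0.00051) = 3.29
pH = 14.00 - 3.29 = 10.71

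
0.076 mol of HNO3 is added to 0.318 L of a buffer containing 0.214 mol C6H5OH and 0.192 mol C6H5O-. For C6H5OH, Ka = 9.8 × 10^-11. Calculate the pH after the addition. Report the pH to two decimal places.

pH = 9.61

After neutralization: n(C6H5OH) = 0.29 mol, n(C6H5O-) = 0.116 mol.
pKa = −log(9.8 × 10^-11) = 10.009
Henderson–Hasselbalch with mole ratio 0.116/0.29: pH = 10.009 + (-0.398)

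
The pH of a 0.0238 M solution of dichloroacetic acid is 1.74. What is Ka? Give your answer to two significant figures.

Ka = 5.9 × 10^-2

[H+] = 10^(-1.74) = 1.82 × 10^-2 M
At equilibrium [HA] = 0.0238 − 1.82 × 10^-2 = 5.60 × 10^-3 M
Ka = [H+][A-]/[HA] = (1.82 × 10^-2)² / 5.60 × 10^-3 = 5.9 × 10^-2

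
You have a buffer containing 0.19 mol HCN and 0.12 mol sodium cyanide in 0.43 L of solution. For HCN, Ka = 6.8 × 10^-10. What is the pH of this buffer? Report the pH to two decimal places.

pKa = −log(6.8 × 10^-10) = 9.167
Using pH = pKa + log([base]/[acid]) with [base]/[acid] = 0.12/0.19:
pH = 9.167 + (-0.200) = 8.97

pH = 8.97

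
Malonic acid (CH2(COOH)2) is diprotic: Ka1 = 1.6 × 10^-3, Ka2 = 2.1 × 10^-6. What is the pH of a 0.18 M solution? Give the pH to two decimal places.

pH = 1.79

Ka1 ≫ Ka2, so treat the first dissociation as the only significant source of H+.
Ka1 = x²/(0.18 − x) = 1.6 × 10^-3
Solving the quadratic: x = (−Ka1 + √(Ka1² + 4·Ka1·C₀))/2 = 1.62 × 10^-2 M
pH = −log(1.62 × 10^-2) = 1.79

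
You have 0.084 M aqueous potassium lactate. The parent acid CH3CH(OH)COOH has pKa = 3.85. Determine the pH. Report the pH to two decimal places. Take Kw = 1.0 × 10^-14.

CH3CH(OH)COO- is the conjugate base of the weak acid CH3CH(OH)COOH.
Ka = 10^(−3.85) = 1.41 × 10^-4
Kb = Kw/Ka = 1.0×10^-14 / 1.41 × 10^-4 = 7.09 × 10^-11
Kb = x²/(0.084 − x) = 7.09 × 10^-11
Since Kb ≪ C₀, x ≈ √(Kb·C₀) = 2.44 × 10^-6 M.
pOH = −log(2.44 × 10^-6) = 5.61; pH = 14.00 − 5.61 = 8.39

pH = 8.39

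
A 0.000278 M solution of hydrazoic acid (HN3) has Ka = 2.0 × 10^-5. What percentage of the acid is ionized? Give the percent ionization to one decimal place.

HN3 ⇌ N3- + H+; let x = [H+] at equilibrium.
Solve x² + 2e-05x − 5.56e-09 = 0 → x = 6.52 × 10^-5 M
Fraction ionized = 6.52 × 10^-5 / 0.000278 = 0.2345 → 23.5%

23.5%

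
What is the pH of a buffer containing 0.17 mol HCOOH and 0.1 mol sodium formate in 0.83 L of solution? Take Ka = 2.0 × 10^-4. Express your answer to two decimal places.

pKa = −log(2.0 × 10^-4) = 3.699
pH = pKa + log([A⁻]/[HA]) = 3.699 + log(0.1/0.17)
pH = 3.699 + (-0.230) = 3.47

pH = 3.47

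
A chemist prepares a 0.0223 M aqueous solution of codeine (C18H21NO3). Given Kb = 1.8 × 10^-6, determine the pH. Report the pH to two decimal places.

pH = 10.30

C18H21NO3 + H2O ⇌ C18H22NO3+ + OH-
From the ICE table, Kb = [OH-]²/(0.0223 − [OH-]) = 1.8 × 10^-6.
Assume [OH-] ≪ 0.0223: [OH-] ≈ √(1.8 × 10^-6 × 0.0223) = 2.00 × 10^-4 M
Check: 0.9% ionized — well under 5%, approximation valid.
pOH = 3.70, so pH = 14.00 − pOH = 10.30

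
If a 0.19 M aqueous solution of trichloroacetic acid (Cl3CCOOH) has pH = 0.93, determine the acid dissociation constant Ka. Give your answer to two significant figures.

[H+] = 10^(-0.93) = 1.17 × 10^-1 M
At equilibrium [HA] = 0.19 − 1.17 × 10^-1 = 7.30 × 10^-2 M
Ka = [H+][A-]/[HA] = (1.17 × 10^-1)² / 7.30 × 10^-2 = 1.9 × 10^-1

Ka = 1.9 × 10^-1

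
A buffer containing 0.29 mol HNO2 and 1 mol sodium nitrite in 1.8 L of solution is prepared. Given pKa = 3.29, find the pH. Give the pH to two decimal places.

pH = 3.83

Using pH = pKa + log([base]/[acid]) with [base]/[acid] = 1/0.29:
pH = 3.29 + (+0.538) = 3.83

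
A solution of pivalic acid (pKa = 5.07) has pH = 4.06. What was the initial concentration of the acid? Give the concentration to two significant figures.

[H+] = 10^(-4.06) = 8.71 × 10^-5 M = x
Ka = 10^(−5.07) = 8.51 × 10^-6
Ka = x²/(C₀ − x) ⇒ C₀ = x + x²/Ka
C₀ = 8.71 × 10^-5 + (8.71 × 10^-5)²/(8.51 × 10^-6) = 9.79 × 10^-4 M

C₀ = 9.8 × 10^-4 M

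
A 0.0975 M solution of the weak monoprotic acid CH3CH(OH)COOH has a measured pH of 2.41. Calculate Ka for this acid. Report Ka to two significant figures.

[H+] = 10^(-2.41) = 3.89 × 10^-3 M
At equilibrium [HA] = 0.0975 − 3.89 × 10^-3 = 9.36 × 10^-2 M
Ka = [H+][A-]/[HA] = (3.89 × 10^-3)² / 9.36 × 10^-2 = 1.6 × 10^-4

Ka = 1.6 × 10^-4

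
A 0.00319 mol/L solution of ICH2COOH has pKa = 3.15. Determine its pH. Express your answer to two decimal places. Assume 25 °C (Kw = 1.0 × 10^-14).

pH = 2.92

ICH2COOH ⇌ ICH2COO- + H+
Ka = 10^(−3.15) = 7.08 × 10^-4
From the ICE table, Ka = x²/(0.00319 − x) = 7.08 × 10^-4.
The 5% rule fails; solving x² + Ka·x − Ka·C₀ = 0 exactly:
x = [−0.000708 + √(0.000708² + 9.03e-06)]/2 = 1.19 × 10^-3 M
pH = −log(1.19 × 10^-3) = 2.92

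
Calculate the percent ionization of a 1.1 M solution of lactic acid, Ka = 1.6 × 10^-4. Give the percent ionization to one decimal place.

CH3CH(OH)COOH ⇌ CH3CH(OH)COO- + H+; let x = [H+] at equilibrium.
x ≈ √(Ka·C₀) = √(1.6 × 10^-4 × 1.1) = 1.33 × 10^-2 M
% ionization = x/C₀ × 100% = 1.33 × 10^-2/1.1 × 100% = 1.2%

1.2%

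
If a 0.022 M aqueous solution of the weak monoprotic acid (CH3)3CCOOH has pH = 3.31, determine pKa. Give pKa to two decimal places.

pKa = 4.95

[H+] = 10^(-3.31) = 4.90 × 10^-4 M
At equilibrium [HA] = 0.022 − 4.90 × 10^-4 = 2.15 × 10^-2 M
Ka = [H+][A-]/[HA] = (4.90 × 10^-4)² / 2.15 × 10^-2 = 1.12 × 10^-5
pKa = -log(1.12 × 10^-5) = 4.95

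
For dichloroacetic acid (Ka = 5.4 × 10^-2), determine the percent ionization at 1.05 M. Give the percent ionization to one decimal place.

Cl2CHCOOH ⇌ Cl2CHCOO- + H+; let x = [H+] at equilibrium.
Ka = x²/(C₀ − x); solving the quadratic gives x = 2.13 × 10^-1 M.
Fraction ionized = 2.13 × 10^-1 / 1.05 = 0.2029 → 20.3%

20.3%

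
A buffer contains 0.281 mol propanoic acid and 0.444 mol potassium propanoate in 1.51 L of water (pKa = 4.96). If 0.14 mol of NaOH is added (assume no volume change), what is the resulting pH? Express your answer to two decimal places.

OH- converts CH3CH2COOH to CH3CH2COO-: CH3CH2COOH → 0.141 mol, CH3CH2COO- → 0.584 mol.
pH = pKa + log([A⁻]/[HA]) = 4.96 + log(0.584/0.141) = 4.96 +0.617

pH = 5.58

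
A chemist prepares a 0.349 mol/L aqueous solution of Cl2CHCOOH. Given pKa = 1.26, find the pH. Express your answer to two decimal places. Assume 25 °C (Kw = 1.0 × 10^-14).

pH = 0.94

Cl2CHCOOH ⇌ Cl2CHCOO- + H+
Ka = 10^(−1.26) = 5.50 × 10^-2
Ka = x²/(0.349 − x) = 5.50 × 10^-2
The 5% rule fails; solving x² + Ka·x − Ka·C₀ = 0 exactly:
x = (−Ka + √(Ka² + 4·Ka·C₀))/2 = 1.14 × 10^-1 M
pH = −log(1.14 × 10^-1) = 0.94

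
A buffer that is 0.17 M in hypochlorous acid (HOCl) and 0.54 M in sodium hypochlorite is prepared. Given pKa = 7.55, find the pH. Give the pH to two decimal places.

Using pH = pKa + log([base]/[acid]) with [base]/[acid] = 0.54/0.17:
pH = 7.55 + (+0.502) = 8.05

pH = 8.05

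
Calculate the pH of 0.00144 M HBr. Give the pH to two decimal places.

pH = 2.84

HBr is a strong acid and dissociates completely, so [H+] = 0.00144 M.
pH = -log(0.00144) = 2.84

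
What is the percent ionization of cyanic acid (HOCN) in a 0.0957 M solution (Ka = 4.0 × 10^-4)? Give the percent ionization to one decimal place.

HOCN ⇌ OCN- + H+; let x = [H+] at equilibrium.
Ka = x²/(C₀ − x); solving the quadratic gives x = 5.99 × 10^-3 M.
Fraction ionized = 5.99 × 10^-3 / 0.0957 = 0.0626 → 6.3%

6.3%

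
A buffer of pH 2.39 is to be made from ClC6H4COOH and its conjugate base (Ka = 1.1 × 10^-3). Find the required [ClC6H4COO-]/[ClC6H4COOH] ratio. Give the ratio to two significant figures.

ratio = 0.27

pKa = -log(1.1 × 10^-3) = 2.959
pH = pKa + log(r) ⇒ log(r) = 2.39 − 2.959 = -0.569
r = [ClC6H4COO-]/[ClC6H4COOH] = 10^(-0.569) = 0.27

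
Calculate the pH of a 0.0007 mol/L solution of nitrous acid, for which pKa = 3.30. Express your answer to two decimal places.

pH = 3.41

HNO2 ⇌ NO2- + H+
Ka = 10^(−3.30) = 5.01 × 10^-4
From the ICE table, Ka = [H+]²/(0.0007 − [H+]) = 5.01 × 10^-4.
[H+] is not negligible relative to C₀; solve [H+]² + 0.000501·[H+] − 3.51e-07 = 0.
[H+] = (−Ka + √(Ka² + 4·Ka·C₀))/2 = 3.93 × 10^-4 M
pH = −log[H+] = −log(3.93 × 10^-4) = 3.41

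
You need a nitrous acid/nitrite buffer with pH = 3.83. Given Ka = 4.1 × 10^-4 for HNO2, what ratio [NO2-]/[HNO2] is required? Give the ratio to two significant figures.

pKa = -log(4.1 × 10^-4) = 3.387
pH = pKa + log(r) ⇒ log(r) = 3.83 − 3.387 = +0.443
r = [NO2-]/[HNO2] = 10^(+0.443) = 2.77

ratio = 2.8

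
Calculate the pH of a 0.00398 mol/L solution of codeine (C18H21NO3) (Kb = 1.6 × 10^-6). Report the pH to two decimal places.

pH = 9.90

C18H21NO3 + H2O ⇌ C18H22NO3+ + OH-
Let x = [OH-] at equilibrium. Kb = x²/(0.00398 − x).
Neglecting x in the denominator: x = √(1.6 × 10^-6 × 0.00398) = 7.98 × 10^-5 M
(x/C₀ = 2% < 5%, so the approximation holds.)
pOH = −log(7.98 × 10^-5) = 4.10; pH = 14.00 − 4.10 = 9.90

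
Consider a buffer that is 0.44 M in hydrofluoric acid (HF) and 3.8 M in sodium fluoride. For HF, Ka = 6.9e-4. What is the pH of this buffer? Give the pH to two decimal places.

pH = 4.10

pKa = −log(6.9 × 10^-4) = 3.161
Using pH = pKa + log([base]/[acid]) with [base]/[acid] = 3.8/0.44:
pH = 3.161 + (+0.936) = 4.10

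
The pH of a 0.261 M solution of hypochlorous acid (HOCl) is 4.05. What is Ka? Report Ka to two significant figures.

Ka = 3.0 × 10^-8

[H+] = 10^(-4.05) = 8.91 × 10^-5 M
At equilibrium [HA] = 0.261 − 8.91 × 10^-5 = 2.61 × 10^-1 M
Ka = [H+][A-]/[HA] = (8.91 × 10^-5)² / 2.61 × 10^-1 = 3.0 × 10^-8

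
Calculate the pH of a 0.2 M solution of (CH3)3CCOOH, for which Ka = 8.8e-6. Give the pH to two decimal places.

pH = 2.88

(CH3)3CCOOH ⇌ (CH3)3CCOO- + H+
Ka = x²/(0.2 − x) = 8.8 × 10^-6
Assume x ≪ 0.2: x ≈ √(8.8 × 10^-6 × 0.2) = 1.33 × 10^-3 M
(x/C₀ = 0.66% < 5%, so the approximation holds.)
pH = −log[H+] = −log(1.33 × 10^-3) = 2.88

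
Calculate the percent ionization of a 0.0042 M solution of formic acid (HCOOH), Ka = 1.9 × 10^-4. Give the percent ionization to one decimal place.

19.1%

HCOOH ⇌ HCOO- + H+; let x = [H+] at equilibrium.
Ka = x²/(C₀ − x); solving the quadratic gives x = 8.03 × 10^-4 M.
Fraction ionized = 8.03 × 10^-4 / 0.0042 = 0.1912 → 19.1%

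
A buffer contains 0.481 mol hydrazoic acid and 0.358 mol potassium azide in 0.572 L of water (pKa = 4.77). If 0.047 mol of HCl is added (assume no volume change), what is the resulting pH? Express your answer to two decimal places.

pH = 4.54

After neutralization: n(HN3) = 0.528 mol, n(N3-) = 0.311 mol.
pH = pKa + log(n_N3-/n_HN3) = 4.77 + log(0.311/0.528) = 4.77 + (-0.230)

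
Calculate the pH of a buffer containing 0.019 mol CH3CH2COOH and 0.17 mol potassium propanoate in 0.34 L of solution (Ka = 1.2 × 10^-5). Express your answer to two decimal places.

pH = 5.87

pKa = −log(1.2 × 10^-5) = 4.921
pH = pKa + log([A⁻]/[HA]) = 4.921 + log(0.17/0.019)
pH = 4.921 + (+0.952) = 5.87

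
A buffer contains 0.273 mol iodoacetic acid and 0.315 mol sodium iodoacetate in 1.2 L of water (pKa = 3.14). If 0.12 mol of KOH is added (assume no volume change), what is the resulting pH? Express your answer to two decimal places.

pH = 3.59

OH- converts ICH2COOH to ICH2COO-: ICH2COOH → 0.153 mol, ICH2COO- → 0.435 mol.
Henderson–Hasselbalch with mole ratio 0.435/0.153: pH = 3.14 + (+0.454)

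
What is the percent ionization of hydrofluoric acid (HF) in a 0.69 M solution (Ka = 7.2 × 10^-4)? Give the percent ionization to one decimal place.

HF ⇌ F- + H+; let x = [H+] at equilibrium.
x ≈ √(Ka·C₀) = √(7.2 × 10^-4 × 0.69) = 2.23 × 10^-2 M
Fraction ionized = 2.23 × 10^-2 / 0.69 = 0.0323 → 3.2%

3.2%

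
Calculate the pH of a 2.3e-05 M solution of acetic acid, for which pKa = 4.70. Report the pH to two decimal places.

pH = 4.86

CH3COOH ⇌ CH3COO- + H+
Ka = 10^(−4.70) = 2.00 × 10^-5
Ka = x²/(2.3e-05 − x) = 2.00 × 10^-5
Here C₀/Ka ≈ 1.15, so the small-x approximation fails. Use the quadratic:
x = (−Ka + √(Ka² + 4·Ka·C₀))/2 = 1.37 × 10^-5 M
pH = −log(1.37 × 10^-5) = 4.86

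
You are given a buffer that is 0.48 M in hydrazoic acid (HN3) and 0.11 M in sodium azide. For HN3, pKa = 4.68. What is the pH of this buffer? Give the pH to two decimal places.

Using pH = pKa + log([base]/[acid]) with [base]/[acid] = 0.11/0.48:
pH = 4.68 + (-0.640) = 4.04

pH = 4.04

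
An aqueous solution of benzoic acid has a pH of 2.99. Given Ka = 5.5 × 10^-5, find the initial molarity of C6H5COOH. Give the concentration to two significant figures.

[H+] = 10^(-2.99) = 1.02 × 10^-3 M = x
Ka = x²/(C₀ − x) ⇒ C₀ = x + x²/Ka
C₀ = 1.02 × 10^-3 + (1.02 × 10^-3)²/(5.5 × 10^-5) = 1.99 × 10^-2 M

C₀ = 2.0 × 10^-2 M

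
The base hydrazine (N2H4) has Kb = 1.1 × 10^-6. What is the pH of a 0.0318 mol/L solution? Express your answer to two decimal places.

N2H4 + H2O ⇌ N2H5+ + OH-
Kb = [OH-]²/(0.0318 − [OH-]) = 1.1 × 10^-6
Assume [OH-] ≪ 0.0318: [OH-] ≈ √(1.1 × 10^-6 × 0.0318) = 1.87 × 10^-4 M
pOH = 3.73, so pH = 14.00 − pOH = 10.27

pH = 10.27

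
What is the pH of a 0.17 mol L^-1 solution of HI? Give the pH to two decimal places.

HI is a strong acid and dissociates completely, so [H+] = 0.17 M.
pH = -log(0.17) = 0.77

pH = 0.77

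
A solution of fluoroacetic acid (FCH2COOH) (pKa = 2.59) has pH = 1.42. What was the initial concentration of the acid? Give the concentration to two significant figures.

C₀ = 6.0 × 10^-1 M

[H+] = 10^(-1.42) = 3.80 × 10^-2 M = x
Ka = 10^(−2.59) = 2.57 × 10^-3
Ka = x²/(C₀ − x) ⇒ C₀ = x + x²/Ka
C₀ = 3.80 × 10^-2 + (3.80 × 10^-2)²/(2.57 × 10^-3) = 6.00 × 10^-1 M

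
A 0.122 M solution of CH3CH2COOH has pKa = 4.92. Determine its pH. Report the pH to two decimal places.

pH = 2.92

CH3CH2COOH ⇌ CH3CH2COO- + H+
Ka = 10^(−4.92) = 1.20 × 10^-5
From the ICE table, Ka = x²/(0.122 − x) = 1.20 × 10^-5.
Assume x ≪ 0.122: x ≈ √(1.20 × 10^-5 × 0.122) = 1.21 × 10^-3 M
pH = −log[H+] = −log(1.21 × 10^-3) = 2.92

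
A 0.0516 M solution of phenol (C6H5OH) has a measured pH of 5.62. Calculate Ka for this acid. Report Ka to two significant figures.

[H+] = 10^(-5.62) = 2.40 × 10^-6 M
At equilibrium [HA] = 0.0516 − 2.40 × 10^-6 = 5.16 × 10^-2 M
Ka = [H+][A-]/[HA] = (2.40 × 10^-6)² / 5.16 × 10^-2 = 1.1 × 10^-10

Ka = 1.1 × 10^-10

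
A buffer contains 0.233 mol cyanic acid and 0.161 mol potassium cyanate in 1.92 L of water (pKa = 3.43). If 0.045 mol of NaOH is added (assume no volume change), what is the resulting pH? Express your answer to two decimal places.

OH- converts HOCN to OCN-: HOCN → 0.188 mol, OCN- → 0.206 mol.
pH = pKa + log([A⁻]/[HA]) = 3.43 + log(0.206/0.188) = 3.43 +0.040

pH = 3.47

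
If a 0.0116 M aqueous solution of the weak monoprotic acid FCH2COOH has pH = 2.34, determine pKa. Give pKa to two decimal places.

pKa = 2.53

[H+] = 10^(-2.34) = 4.57 × 10^-3 M
At equilibrium [HA] = 0.0116 − 4.57 × 10^-3 = 7.03 × 10^-3 M
Ka = [H+][A-]/[HA] = (4.57 × 10^-3)² / 7.03 × 10^-3 = 2.97 × 10^-3
pKa = -log(2.97 × 10^-3) = 2.53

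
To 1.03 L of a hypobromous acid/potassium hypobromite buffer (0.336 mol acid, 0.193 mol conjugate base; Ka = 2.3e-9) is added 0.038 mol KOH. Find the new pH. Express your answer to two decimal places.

pH = 8.53

OH- converts HOBr to OBr-: HOBr → 0.298 mol, OBr- → 0.231 mol.
pKa = −log(2.3 × 10^-9) = 8.638
Henderson–Hasselbalch with mole ratio 0.231/0.298: pH = 8.638 + (-0.111)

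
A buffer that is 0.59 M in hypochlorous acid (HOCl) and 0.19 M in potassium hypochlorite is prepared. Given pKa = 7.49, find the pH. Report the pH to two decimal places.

pH = 7.00

Using pH = pKa + log([base]/[acid]) with [base]/[acid] = 0.19/0.59:
pH = 7.49 + (-0.492) = 7.00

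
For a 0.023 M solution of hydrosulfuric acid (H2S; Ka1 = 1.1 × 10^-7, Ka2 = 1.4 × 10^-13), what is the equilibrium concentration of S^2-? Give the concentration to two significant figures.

First ionization gives [H+] ≈ [HS-] = 5.03 × 10^-5 M.
Second step: Ka2 = [H+][S^2-]/[HS-] ≈ [S^2-] (since [H+] ≈ [HS-]).
So [S^2-] ≈ Ka2.

1.4 × 10^-13 M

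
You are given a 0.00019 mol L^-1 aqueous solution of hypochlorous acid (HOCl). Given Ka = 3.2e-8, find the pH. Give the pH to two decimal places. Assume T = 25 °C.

HOCl ⇌ OCl- + H+
From the ICE table, Ka = [H+]²/(0.00019 − [H+]) = 3.2 × 10^-8.
Assume [H+] ≪ 0.00019: [H+] ≈ √(3.2 × 10^-8 × 0.00019) = 2.47 × 10^-6 M
Check: 1.3% ionized — well under 5%, approximation valid.
pH = −log[H+] = −log(2.47 × 10^-6) = 5.61

pH = 5.61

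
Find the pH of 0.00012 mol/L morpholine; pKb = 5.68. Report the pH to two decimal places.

pH = 9.17

C4H8ONH + H2O ⇌ C4H8ONH2+ + OH-
Kb = 10^(−5.68) = 2.09 × 10^-6
Kb = x²/(0.00012 − x) = 2.09 × 10^-6
Here C₀/Kb ≈ 57.4, so the small-x approximation fails. Use the quadratic:
x = [−2.09e-06 + √(2.09e-06² + 1e-09)]/2 = 1.48 × 10^-5 M
pOH = −log(1.48 × 10^-5) = 4.83; pH = 14.00 − 4.83 = 9.17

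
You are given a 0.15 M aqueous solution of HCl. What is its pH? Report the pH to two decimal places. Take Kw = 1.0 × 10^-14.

HCl is a strong acid and dissociates completely, so [H+] = 0.15 M.
pH = -log(0.15) = 0.82

pH = 0.82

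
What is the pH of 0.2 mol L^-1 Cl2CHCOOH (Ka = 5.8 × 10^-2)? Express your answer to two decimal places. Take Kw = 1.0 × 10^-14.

pH = 1.08

Cl2CHCOOH ⇌ Cl2CHCOO- + H+
From the ICE table, Ka = [H+]²/(0.2 − [H+]) = 5.8 × 10^-2.
The 5% rule fails; solving [H+]² + Ka·[H+] − Ka·C₀ = 0 exactly:
[H+] = [−0.058 + √(0.058² + 0.0464)]/2 = 8.25 × 10^-2 M
pH = −log(8.25 × 10^-2) = 1.08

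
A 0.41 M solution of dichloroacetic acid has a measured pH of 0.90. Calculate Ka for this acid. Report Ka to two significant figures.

[H+] = 10^(-0.90) = 1.26 × 10^-1 M
At equilibrium [HA] = 0.41 − 1.26 × 10^-1 = 2.84 × 10^-1 M
Ka = [H+][A-]/[HA] = (1.26 × 10^-1)² / 2.84 × 10^-1 = 5.6 × 10^-2

Ka = 5.6 × 10^-2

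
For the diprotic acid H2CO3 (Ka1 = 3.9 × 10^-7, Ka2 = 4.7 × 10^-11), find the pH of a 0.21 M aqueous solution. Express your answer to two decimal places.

Since Ka1 ≫ Ka2, the first ionization dominates [H+].
Ka1 = x²/(0.21 − x) = 3.9 × 10^-7
x ≈ √(3.9 × 10^-7 × 0.21) = 2.86 × 10^-4 M
pH = −log(2.86 × 10^-4) = 3.54

pH = 3.54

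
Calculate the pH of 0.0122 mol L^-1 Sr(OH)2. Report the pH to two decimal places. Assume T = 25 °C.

Sr(OH)2 is a strong base (each formula unit releases 2 OH-); [OH-] = 0.0244 M.
pOH = -log(0.0244) = 1.61
pH = 14.00 - 1.61 = 12.39

pH = 12.39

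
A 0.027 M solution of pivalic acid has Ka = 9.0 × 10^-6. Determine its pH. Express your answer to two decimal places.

pH = 3.31

(CH3)3CCOOH ⇌ (CH3)3CCOO- + H+
From the ICE table, Ka = [H+]²/(0.027 − [H+]) = 9.0 × 10^-6.
Since Ka ≪ C₀, [H+] ≈ √(Ka·C₀) = 4.93 × 10^-4 M.
([H+]/C₀ = 1.8% < 5%, so the approximation holds.)
pH = −log(4.93 × 10^-4) = 3.31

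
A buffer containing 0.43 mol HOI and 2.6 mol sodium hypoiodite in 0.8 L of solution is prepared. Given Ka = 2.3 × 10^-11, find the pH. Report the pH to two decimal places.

pH = 11.42

pKa = −log(2.3 × 10^-11) = 10.638
Using pH = pKa + log([base]/[acid]) with [base]/[acid] = 2.6/0.43:
pH = 10.638 + (+0.782) = 11.42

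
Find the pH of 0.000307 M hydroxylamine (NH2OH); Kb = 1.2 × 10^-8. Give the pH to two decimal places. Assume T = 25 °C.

pH = 8.28

NH2OH + H2O ⇌ NH3OH+ + OH-
Kb = [OH-]²/(0.000307 − [OH-]) = 1.2 × 10^-8
Since Kb ≪ C₀, [OH-] ≈ √(Kb·C₀) = 1.92 × 10^-6 M.
pOH = −log(1.92 × 10^-6) = 5.72; pH = 14.00 − 5.72 = 8.28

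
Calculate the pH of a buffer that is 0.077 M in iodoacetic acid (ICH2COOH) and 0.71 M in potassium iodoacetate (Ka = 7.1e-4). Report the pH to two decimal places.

pH = 4.11

pKa = −log(7.1 × 10^-4) = 3.149
Henderson–Hasselbalch: pH = pKa + log([ICH2COO-]/[ICH2COOH]) = 3.149 + log(0.71/0.077)
pH = 3.149 + (+0.965) = 4.11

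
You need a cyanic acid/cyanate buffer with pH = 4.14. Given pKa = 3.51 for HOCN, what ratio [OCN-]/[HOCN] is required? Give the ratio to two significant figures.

pH = pKa + log(r) ⇒ log(r) = 4.14 − 3.51 = +0.63
r = [OCN-]/[HOCN] = 10^(+0.63) = 4.27

ratio = 4.3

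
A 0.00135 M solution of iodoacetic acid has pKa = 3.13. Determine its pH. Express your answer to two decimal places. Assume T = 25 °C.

ICH2COOH ⇌ ICH2COO- + H+
Ka = 10^(−3.13) = 7.41 × 10^-4
From the ICE table, Ka = [H+]²/(0.00135 − [H+]) = 7.41 × 10^-4.
The 5% rule fails; solving [H+]² + Ka·[H+] − Ka·C₀ = 0 exactly:
[H+] = [−0.000741 + √(0.000741² + 4e-06)]/2 = 6.96 × 10^-4 M
pH = −log(6.96 × 10^-4) = 3.16

pH = 3.16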